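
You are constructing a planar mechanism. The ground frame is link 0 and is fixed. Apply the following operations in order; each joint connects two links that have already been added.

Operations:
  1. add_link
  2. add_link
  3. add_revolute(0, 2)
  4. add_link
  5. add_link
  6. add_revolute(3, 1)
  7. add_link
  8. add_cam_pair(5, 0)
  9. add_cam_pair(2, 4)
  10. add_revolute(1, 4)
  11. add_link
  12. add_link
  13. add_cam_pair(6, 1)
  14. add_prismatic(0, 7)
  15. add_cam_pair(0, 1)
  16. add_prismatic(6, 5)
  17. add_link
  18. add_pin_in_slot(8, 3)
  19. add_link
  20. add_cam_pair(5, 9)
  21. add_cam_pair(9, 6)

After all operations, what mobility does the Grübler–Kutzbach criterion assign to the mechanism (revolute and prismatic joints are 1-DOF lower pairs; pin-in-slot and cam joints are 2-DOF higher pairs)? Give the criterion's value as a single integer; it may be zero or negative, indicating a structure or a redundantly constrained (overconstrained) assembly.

M = 10

link 0 = ground. State L|J1|J2 = 1|0|0
+link1  2|0|0
+link2  3|0|0
R(0,2) f=1→J1  3|1|0
+link3  4|1|0
+link4  5|1|0
R(3,1) f=1→J1  5|2|0
+link5  6|2|0
C(5,0) f=2→J2  6|2|1
C(2,4) f=2→J2  6|2|2
R(1,4) f=1→J1  6|3|2
+link6  7|3|2
+link7  8|3|2
C(6,1) f=2→J2  8|3|3
P(0,7) f=1→J1  8|4|3
C(0,1) f=2→J2  8|4|4
P(6,5) f=1→J1  8|5|4
+link8  9|5|4
PS(8,3) f=2→J2  9|5|5
+link9  10|5|5
C(5,9) f=2→J2  10|5|6
C(9,6) f=2→J2  10|5|7
M = 3(10−1)−2·5−7 = 27−10−7 = 10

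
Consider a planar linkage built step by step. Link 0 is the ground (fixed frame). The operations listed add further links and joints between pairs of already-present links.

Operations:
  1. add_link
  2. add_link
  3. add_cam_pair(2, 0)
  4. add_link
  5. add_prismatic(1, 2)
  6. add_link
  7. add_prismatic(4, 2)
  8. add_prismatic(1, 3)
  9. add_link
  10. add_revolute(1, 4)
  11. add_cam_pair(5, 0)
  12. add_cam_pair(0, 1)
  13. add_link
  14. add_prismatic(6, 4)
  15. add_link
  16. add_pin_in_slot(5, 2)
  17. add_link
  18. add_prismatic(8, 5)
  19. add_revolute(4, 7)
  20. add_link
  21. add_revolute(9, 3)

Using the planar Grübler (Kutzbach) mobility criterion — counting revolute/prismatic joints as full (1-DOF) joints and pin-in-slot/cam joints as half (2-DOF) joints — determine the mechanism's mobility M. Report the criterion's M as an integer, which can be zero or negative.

[1;0;0] (link 0 is ground)
L+ [2;0;0]
L+ [3;0;0]
C(2,0)∈J2 [3;0;1]
L+ [4;0;1]
P(1,2)∈J1 [4;1;1]
L+ [5;1;1]
P(4,2)∈J1 [5;2;1]
P(1,3)∈J1 [5;3;1]
L+ [6;3;1]
R(1,4)∈J1 [6;4;1]
C(5,0)∈J2 [6;4;2]
C(0,1)∈J2 [6;4;3]
L+ [7;4;3]
P(6,4)∈J1 [7;5;3]
L+ [8;5;3]
PS(5,2)∈J2 [8;5;4]
L+ [9;5;4]
P(8,5)∈J1 [9;6;4]
R(4,7)∈J1 [9;7;4]
L+ [10;7;4]
R(9,3)∈J1 [10;8;4]
mobility = 27 − 16 − 4 = 7

M = 7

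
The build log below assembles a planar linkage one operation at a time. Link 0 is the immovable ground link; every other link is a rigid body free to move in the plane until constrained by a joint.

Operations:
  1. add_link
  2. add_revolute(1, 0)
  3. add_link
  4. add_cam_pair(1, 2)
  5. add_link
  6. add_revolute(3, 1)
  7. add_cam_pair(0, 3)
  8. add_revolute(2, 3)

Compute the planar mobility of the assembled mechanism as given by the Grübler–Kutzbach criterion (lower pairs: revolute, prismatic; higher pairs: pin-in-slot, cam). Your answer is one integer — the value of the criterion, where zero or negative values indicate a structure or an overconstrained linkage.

M = 1

link 0 = ground. State L|J1|J2 = 1|0|0
+link1  2|0|0
R(1,0) f=1→J1  2|1|0
+link2  3|1|0
C(1,2) f=2→J2  3|1|1
+link3  4|1|1
R(3,1) f=1→J1  4|2|1
C(0,3) f=2→J2  4|2|2
R(2,3) f=1→J1  4|3|2
M = 3(4−1)−2·3−2 = 9−6−2 = 1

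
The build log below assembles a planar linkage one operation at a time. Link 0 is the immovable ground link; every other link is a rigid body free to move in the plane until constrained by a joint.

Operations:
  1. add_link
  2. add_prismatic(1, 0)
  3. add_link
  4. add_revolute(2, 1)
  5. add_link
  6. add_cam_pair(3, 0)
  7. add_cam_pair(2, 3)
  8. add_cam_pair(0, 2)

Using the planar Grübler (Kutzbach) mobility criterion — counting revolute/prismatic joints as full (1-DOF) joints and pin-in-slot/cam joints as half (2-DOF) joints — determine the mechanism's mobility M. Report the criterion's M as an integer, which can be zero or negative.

M = 2

L=1 J1=0 J2=0
add link → L=2 J1=0 J2=0
P@1,0 dof=1 J1 → L=2 J1=1 J2=0
add link → L=3 J1=1 J2=0
R@2,1 dof=1 J1 → L=3 J1=2 J2=0
add link → L=4 J1=2 J2=0
C@3,0 dof=2 J2 → L=4 J1=2 J2=1
C@2,3 dof=2 J2 → L=4 J1=2 J2=2
C@0,2 dof=2 J2 → L=4 J1=2 J2=3
M=3(L−1)−2J1−J2=3·3−2·2−3=2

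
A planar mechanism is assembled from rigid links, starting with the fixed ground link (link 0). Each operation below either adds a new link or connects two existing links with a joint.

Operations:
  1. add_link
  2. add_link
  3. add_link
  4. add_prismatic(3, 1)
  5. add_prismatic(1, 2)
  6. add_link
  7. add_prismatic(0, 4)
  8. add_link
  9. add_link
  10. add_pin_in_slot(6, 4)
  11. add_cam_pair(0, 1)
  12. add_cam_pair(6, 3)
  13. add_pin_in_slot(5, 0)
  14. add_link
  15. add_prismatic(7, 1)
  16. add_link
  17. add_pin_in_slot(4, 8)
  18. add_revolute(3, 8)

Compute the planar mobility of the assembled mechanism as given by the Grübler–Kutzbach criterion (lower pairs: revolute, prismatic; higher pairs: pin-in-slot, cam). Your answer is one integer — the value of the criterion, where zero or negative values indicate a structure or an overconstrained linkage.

M = 9

[1;0;0] (link 0 is ground)
L+ [2;0;0]
L+ [3;0;0]
L+ [4;0;0]
P(3,1)∈J1 [4;1;0]
P(1,2)∈J1 [4;2;0]
L+ [5;2;0]
P(0,4)∈J1 [5;3;0]
L+ [6;3;0]
L+ [7;3;0]
PS(6,4)∈J2 [7;3;1]
C(0,1)∈J2 [7;3;2]
C(6,3)∈J2 [7;3;3]
PS(5,0)∈J2 [7;3;4]
L+ [8;3;4]
P(7,1)∈J1 [8;4;4]
L+ [9;4;4]
PS(4,8)∈J2 [9;4;5]
R(3,8)∈J1 [9;5;5]
mobility = 24 − 10 − 5 = 9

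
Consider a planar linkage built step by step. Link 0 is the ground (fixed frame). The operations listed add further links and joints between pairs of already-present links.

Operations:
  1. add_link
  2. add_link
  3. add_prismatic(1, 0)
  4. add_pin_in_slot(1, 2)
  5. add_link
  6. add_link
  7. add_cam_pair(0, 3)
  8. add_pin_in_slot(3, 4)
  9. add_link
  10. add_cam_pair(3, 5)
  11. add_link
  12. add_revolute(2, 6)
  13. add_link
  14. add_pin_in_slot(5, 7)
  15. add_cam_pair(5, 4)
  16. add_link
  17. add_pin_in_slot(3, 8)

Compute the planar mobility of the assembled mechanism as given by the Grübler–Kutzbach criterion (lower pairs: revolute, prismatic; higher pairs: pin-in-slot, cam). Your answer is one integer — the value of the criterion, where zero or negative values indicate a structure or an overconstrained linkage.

M = 13

L=1 J1=0 J2=0
add link → L=2 J1=0 J2=0
add link → L=3 J1=0 J2=0
P@1,0 dof=1 J1 → L=3 J1=1 J2=0
PS@1,2 dof=2 J2 → L=3 J1=1 J2=1
add link → L=4 J1=1 J2=1
add link → L=5 J1=1 J2=1
C@0,3 dof=2 J2 → L=5 J1=1 J2=2
PS@3,4 dof=2 J2 → L=5 J1=1 J2=3
add link → L=6 J1=1 J2=3
C@3,5 dof=2 J2 → L=6 J1=1 J2=4
add link → L=7 J1=1 J2=4
R@2,6 dof=1 J1 → L=7 J1=2 J2=4
add link → L=8 J1=2 J2=4
PS@5,7 dof=2 J2 → L=8 J1=2 J2=5
C@5,4 dof=2 J2 → L=8 J1=2 J2=6
add link → L=9 J1=2 J2=6
PS@3,8 dof=2 J2 → L=9 J1=2 J2=7
M=3(L−1)−2J1−J2=3·8−2·2−7=13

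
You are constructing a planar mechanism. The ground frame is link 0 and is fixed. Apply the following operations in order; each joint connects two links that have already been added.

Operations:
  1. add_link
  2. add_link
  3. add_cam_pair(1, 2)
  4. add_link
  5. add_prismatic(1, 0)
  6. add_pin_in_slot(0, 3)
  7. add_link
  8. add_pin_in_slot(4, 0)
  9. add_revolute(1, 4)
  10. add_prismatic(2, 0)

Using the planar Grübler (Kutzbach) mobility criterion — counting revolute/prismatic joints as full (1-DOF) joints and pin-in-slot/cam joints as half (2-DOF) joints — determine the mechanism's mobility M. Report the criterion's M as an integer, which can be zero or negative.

M = 3

L=1 J1=0 J2=0
add link → L=2 J1=0 J2=0
add link → L=3 J1=0 J2=0
C@1,2 dof=2 J2 → L=3 J1=0 J2=1
add link → L=4 J1=0 J2=1
P@1,0 dof=1 J1 → L=4 J1=1 J2=1
PS@0,3 dof=2 J2 → L=4 J1=1 J2=2
add link → L=5 J1=1 J2=2
PS@4,0 dof=2 J2 → L=5 J1=1 J2=3
R@1,4 dof=1 J1 → L=5 J1=2 J2=3
P@2,0 dof=1 J1 → L=5 J1=3 J2=3
M=3(L−1)−2J1−J2=3·4−2·3−3=3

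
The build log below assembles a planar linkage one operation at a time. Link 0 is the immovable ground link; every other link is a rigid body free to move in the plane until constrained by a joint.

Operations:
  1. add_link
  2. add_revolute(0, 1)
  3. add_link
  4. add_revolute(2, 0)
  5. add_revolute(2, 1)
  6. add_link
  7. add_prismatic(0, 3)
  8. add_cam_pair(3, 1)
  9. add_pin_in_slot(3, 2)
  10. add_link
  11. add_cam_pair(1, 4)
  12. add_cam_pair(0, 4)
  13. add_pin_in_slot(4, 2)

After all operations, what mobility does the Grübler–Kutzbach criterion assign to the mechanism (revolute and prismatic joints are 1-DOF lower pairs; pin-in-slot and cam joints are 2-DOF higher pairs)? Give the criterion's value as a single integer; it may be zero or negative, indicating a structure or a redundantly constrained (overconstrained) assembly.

L=1 J1=0 J2=0
add link → L=2 J1=0 J2=0
R@0,1 dof=1 J1 → L=2 J1=1 J2=0
add link → L=3 J1=1 J2=0
R@2,0 dof=1 J1 → L=3 J1=2 J2=0
R@2,1 dof=1 J1 → L=3 J1=3 J2=0
add link → L=4 J1=3 J2=0
P@0,3 dof=1 J1 → L=4 J1=4 J2=0
C@3,1 dof=2 J2 → L=4 J1=4 J2=1
PS@3,2 dof=2 J2 → L=4 J1=4 J2=2
add link → L=5 J1=4 J2=2
C@1,4 dof=2 J2 → L=5 J1=4 J2=3
C@0,4 dof=2 J2 → L=5 J1=4 J2=4
PS@4,2 dof=2 J2 → L=5 J1=4 J2=5
M=3(L−1)−2J1−J2=3·4−2·4−5=-1

M = -1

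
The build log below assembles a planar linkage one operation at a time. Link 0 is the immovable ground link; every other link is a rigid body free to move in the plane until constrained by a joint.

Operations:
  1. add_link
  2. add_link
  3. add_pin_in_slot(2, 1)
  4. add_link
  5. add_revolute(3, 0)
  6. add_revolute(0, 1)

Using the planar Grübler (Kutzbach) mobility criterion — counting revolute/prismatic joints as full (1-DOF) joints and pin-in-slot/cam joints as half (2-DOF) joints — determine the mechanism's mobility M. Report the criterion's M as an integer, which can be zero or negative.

[1;0;0] (link 0 is ground)
L+ [2;0;0]
L+ [3;0;0]
PS(2,1)∈J2 [3;0;1]
L+ [4;0;1]
R(3,0)∈J1 [4;1;1]
R(0,1)∈J1 [4;2;1]
mobility = 9 − 4 − 1 = 4

M = 4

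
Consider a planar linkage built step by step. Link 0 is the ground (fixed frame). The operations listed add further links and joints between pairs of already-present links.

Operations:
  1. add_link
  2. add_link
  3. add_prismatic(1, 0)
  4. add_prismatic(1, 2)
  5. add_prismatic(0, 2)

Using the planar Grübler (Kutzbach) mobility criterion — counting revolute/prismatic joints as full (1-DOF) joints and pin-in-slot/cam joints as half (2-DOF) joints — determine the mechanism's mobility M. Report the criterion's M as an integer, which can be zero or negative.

M = 0

(L,J1,J2)=(1,0,0); link0 fixed
link1: (2,0,0)
link2: (3,0,0)
P 1-0 [J1]: (3,1,0)
P 1-2 [J1]: (3,2,0)
P 0-2 [J1]: (3,3,0)
Grübler: 3·2 − 2·3 − 0 = 0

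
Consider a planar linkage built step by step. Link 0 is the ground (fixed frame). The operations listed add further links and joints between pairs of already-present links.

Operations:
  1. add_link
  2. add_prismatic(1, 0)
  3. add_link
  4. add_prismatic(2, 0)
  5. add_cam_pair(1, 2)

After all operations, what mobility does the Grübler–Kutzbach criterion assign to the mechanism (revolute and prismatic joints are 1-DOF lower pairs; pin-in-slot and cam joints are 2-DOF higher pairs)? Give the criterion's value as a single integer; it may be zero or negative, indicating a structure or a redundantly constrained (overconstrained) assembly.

link 0 = ground. State L|J1|J2 = 1|0|0
+link1  2|0|0
P(1,0) f=1→J1  2|1|0
+link2  3|1|0
P(2,0) f=1→J1  3|2|0
C(1,2) f=2→J2  3|2|1
M = 3(3−1)−2·2−1 = 6−4−1 = 1

M = 1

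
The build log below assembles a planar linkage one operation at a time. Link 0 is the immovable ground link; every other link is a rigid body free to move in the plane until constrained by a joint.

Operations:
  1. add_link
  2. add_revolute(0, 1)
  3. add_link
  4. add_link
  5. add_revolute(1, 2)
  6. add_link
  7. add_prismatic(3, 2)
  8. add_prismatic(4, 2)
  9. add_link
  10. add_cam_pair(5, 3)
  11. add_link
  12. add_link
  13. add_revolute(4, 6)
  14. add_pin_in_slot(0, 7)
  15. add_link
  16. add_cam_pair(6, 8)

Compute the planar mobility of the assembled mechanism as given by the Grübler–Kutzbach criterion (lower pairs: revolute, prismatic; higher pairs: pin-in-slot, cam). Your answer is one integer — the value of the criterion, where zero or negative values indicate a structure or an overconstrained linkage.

M = 11

ground; <1,0,0>
#1 <2,0,0>
R:0↔1 J1 <2,1,0>
#2 <3,1,0>
#3 <4,1,0>
R:1↔2 J1 <4,2,0>
#4 <5,2,0>
P:3↔2 J1 <5,3,0>
P:4↔2 J1 <5,4,0>
#5 <6,4,0>
C:5↔3 J2 <6,4,1>
#6 <7,4,1>
#7 <8,4,1>
R:4↔6 J1 <8,5,1>
PS:0↔7 J2 <8,5,2>
#8 <9,5,2>
C:6↔8 J2 <9,5,3>
3×8 − 2×5 − 1×3 = 11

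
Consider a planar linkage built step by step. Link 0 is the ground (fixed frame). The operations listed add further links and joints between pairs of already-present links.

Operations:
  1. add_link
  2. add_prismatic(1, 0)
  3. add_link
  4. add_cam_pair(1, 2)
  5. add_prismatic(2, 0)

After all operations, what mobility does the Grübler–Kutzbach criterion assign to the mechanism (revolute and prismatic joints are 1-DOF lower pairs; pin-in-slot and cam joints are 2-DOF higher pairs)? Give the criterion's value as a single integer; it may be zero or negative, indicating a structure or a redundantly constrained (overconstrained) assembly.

M = 1

link 0 = ground. State L|J1|J2 = 1|0|0
+link1  2|0|0
P(1,0) f=1→J1  2|1|0
+link2  3|1|0
C(1,2) f=2→J2  3|1|1
P(2,0) f=1→J1  3|2|1
M = 3(3−1)−2·2−1 = 6−4−1 = 1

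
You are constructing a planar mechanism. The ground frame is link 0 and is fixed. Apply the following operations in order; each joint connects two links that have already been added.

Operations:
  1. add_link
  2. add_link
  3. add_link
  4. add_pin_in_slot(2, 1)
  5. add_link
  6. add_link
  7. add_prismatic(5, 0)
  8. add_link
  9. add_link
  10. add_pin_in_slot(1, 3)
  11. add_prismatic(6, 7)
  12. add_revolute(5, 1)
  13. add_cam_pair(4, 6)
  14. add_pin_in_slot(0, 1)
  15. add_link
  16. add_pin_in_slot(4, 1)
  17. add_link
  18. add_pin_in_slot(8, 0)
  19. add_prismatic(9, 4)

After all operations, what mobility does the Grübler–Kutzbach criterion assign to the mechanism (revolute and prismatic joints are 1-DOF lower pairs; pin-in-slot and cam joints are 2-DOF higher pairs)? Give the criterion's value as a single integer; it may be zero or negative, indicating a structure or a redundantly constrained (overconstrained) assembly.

M = 13

(L,J1,J2)=(1,0,0); link0 fixed
link1: (2,0,0)
link2: (3,0,0)
link3: (4,0,0)
PS 2-1 [J2]: (4,0,1)
link4: (5,0,1)
link5: (6,0,1)
P 5-0 [J1]: (6,1,1)
link6: (7,1,1)
link7: (8,1,1)
PS 1-3 [J2]: (8,1,2)
P 6-7 [J1]: (8,2,2)
R 5-1 [J1]: (8,3,2)
C 4-6 [J2]: (8,3,3)
PS 0-1 [J2]: (8,3,4)
link8: (9,3,4)
PS 4-1 [J2]: (9,3,5)
link9: (10,3,5)
PS 8-0 [J2]: (10,3,6)
P 9-4 [J1]: (10,4,6)
Grübler: 3·9 − 2·4 − 6 = 13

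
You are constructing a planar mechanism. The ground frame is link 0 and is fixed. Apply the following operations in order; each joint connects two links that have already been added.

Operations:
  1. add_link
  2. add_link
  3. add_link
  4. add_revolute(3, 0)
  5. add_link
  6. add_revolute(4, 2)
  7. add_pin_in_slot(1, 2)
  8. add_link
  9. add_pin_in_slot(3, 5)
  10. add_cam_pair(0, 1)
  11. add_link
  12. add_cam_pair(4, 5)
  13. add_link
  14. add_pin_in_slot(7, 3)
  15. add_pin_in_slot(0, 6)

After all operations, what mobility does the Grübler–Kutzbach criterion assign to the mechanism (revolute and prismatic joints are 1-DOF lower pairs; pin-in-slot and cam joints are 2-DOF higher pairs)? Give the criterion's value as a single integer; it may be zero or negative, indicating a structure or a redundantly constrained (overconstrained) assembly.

link 0 = ground. State L|J1|J2 = 1|0|0
+link1  2|0|0
+link2  3|0|0
+link3  4|0|0
R(3,0) f=1→J1  4|1|0
+link4  5|1|0
R(4,2) f=1→J1  5|2|0
PS(1,2) f=2→J2  5|2|1
+link5  6|2|1
PS(3,5) f=2→J2  6|2|2
C(0,1) f=2→J2  6|2|3
+link6  7|2|3
C(4,5) f=2→J2  7|2|4
+link7  8|2|4
PS(7,3) f=2→J2  8|2|5
PS(0,6) f=2→J2  8|2|6
M = 3(8−1)−2·2−6 = 21−4−6 = 11

M = 11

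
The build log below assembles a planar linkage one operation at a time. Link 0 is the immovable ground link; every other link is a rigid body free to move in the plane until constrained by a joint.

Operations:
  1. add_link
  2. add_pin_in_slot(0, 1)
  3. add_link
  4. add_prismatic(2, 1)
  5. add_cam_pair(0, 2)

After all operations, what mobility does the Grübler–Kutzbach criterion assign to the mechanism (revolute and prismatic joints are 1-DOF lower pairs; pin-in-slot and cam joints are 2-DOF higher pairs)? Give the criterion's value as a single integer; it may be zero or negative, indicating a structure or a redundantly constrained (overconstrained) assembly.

[1;0;0] (link 0 is ground)
L+ [2;0;0]
PS(0,1)∈J2 [2;0;1]
L+ [3;0;1]
P(2,1)∈J1 [3;1;1]
C(0,2)∈J2 [3;1;2]
mobility = 6 − 2 − 2 = 2

M = 2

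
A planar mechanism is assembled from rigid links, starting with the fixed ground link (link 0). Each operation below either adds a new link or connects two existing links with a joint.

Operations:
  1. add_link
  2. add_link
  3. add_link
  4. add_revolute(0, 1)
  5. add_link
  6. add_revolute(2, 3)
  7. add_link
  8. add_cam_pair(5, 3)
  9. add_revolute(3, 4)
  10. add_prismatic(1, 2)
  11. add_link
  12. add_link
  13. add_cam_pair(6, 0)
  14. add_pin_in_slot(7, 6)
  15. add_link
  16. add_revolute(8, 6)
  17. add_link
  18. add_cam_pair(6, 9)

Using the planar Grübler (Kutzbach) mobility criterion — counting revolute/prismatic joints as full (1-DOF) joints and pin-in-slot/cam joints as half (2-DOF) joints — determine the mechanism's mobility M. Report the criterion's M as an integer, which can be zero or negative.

M = 13

[1;0;0] (link 0 is ground)
L+ [2;0;0]
L+ [3;0;0]
L+ [4;0;0]
R(0,1)∈J1 [4;1;0]
L+ [5;1;0]
R(2,3)∈J1 [5;2;0]
L+ [6;2;0]
C(5,3)∈J2 [6;2;1]
R(3,4)∈J1 [6;3;1]
P(1,2)∈J1 [6;4;1]
L+ [7;4;1]
L+ [8;4;1]
C(6,0)∈J2 [8;4;2]
PS(7,6)∈J2 [8;4;3]
L+ [9;4;3]
R(8,6)∈J1 [9;5;3]
L+ [10;5;3]
C(6,9)∈J2 [10;5;4]
mobility = 27 − 10 − 4 = 13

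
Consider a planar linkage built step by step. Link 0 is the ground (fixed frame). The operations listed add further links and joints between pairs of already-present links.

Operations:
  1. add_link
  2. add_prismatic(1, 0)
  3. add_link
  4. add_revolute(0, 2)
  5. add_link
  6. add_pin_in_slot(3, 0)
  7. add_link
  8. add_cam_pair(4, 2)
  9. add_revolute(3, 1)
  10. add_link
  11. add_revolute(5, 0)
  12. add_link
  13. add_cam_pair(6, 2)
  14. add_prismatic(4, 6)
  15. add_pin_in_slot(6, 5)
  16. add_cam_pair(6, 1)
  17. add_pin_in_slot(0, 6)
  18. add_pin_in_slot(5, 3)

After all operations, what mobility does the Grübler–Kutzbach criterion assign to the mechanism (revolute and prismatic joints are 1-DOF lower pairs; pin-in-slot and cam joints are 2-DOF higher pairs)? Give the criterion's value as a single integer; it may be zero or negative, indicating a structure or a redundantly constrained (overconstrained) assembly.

ground; <1,0,0>
#1 <2,0,0>
P:1↔0 J1 <2,1,0>
#2 <3,1,0>
R:0↔2 J1 <3,2,0>
#3 <4,2,0>
PS:3↔0 J2 <4,2,1>
#4 <5,2,1>
C:4↔2 J2 <5,2,2>
R:3↔1 J1 <5,3,2>
#5 <6,3,2>
R:5↔0 J1 <6,4,2>
#6 <7,4,2>
C:6↔2 J2 <7,4,3>
P:4↔6 J1 <7,5,3>
PS:6↔5 J2 <7,5,4>
C:6↔1 J2 <7,5,5>
PS:0↔6 J2 <7,5,6>
PS:5↔3 J2 <7,5,7>
3×6 − 2×5 − 1×7 = 1

M = 1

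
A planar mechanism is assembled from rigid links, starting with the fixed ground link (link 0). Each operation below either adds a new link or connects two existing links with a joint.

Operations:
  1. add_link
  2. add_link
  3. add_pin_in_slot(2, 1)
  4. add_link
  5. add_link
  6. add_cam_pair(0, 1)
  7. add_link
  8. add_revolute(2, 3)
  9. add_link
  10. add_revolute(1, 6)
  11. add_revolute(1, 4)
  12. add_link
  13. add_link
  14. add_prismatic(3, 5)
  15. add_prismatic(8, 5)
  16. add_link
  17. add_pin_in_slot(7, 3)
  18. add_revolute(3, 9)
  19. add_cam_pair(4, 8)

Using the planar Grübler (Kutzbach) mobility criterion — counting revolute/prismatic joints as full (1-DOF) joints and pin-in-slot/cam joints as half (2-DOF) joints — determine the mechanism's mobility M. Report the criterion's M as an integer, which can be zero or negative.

M = 11

L=1 J1=0 J2=0
add link → L=2 J1=0 J2=0
add link → L=3 J1=0 J2=0
PS@2,1 dof=2 J2 → L=3 J1=0 J2=1
add link → L=4 J1=0 J2=1
add link → L=5 J1=0 J2=1
C@0,1 dof=2 J2 → L=5 J1=0 J2=2
add link → L=6 J1=0 J2=2
R@2,3 dof=1 J1 → L=6 J1=1 J2=2
add link → L=7 J1=1 J2=2
R@1,6 dof=1 J1 → L=7 J1=2 J2=2
R@1,4 dof=1 J1 → L=7 J1=3 J2=2
add link → L=8 J1=3 J2=2
add link → L=9 J1=3 J2=2
P@3,5 dof=1 J1 → L=9 J1=4 J2=2
P@8,5 dof=1 J1 → L=9 J1=5 J2=2
add link → L=10 J1=5 J2=2
PS@7,3 dof=2 J2 → L=10 J1=5 J2=3
R@3,9 dof=1 J1 → L=10 J1=6 J2=3
C@4,8 dof=2 J2 → L=10 J1=6 J2=4
M=3(L−1)−2J1−J2=3·9−2·6−4=11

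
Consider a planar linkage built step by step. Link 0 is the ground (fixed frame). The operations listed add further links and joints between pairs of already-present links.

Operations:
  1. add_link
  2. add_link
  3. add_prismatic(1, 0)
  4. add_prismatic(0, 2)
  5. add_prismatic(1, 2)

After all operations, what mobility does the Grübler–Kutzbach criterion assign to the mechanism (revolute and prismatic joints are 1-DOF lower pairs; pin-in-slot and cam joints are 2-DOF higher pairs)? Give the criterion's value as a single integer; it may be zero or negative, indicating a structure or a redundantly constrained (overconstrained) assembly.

M = 0

ground; <1,0,0>
#1 <2,0,0>
#2 <3,0,0>
P:1↔0 J1 <3,1,0>
P:0↔2 J1 <3,2,0>
P:1↔2 J1 <3,3,0>
3×2 − 2×3 − 1×0 = 0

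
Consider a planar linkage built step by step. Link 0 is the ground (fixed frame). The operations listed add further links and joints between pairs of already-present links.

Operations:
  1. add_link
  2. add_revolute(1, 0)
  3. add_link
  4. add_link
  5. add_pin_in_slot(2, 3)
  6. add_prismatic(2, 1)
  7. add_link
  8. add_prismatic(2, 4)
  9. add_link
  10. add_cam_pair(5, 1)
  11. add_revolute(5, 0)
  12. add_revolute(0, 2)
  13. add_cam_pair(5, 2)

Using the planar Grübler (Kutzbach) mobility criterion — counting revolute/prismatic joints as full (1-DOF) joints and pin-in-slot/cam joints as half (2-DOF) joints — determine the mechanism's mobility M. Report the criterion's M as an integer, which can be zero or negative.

(L,J1,J2)=(1,0,0); link0 fixed
link1: (2,0,0)
R 1-0 [J1]: (2,1,0)
link2: (3,1,0)
link3: (4,1,0)
PS 2-3 [J2]: (4,1,1)
P 2-1 [J1]: (4,2,1)
link4: (5,2,1)
P 2-4 [J1]: (5,3,1)
link5: (6,3,1)
C 5-1 [J2]: (6,3,2)
R 5-0 [J1]: (6,4,2)
R 0-2 [J1]: (6,5,2)
C 5-2 [J2]: (6,5,3)
Grübler: 3·5 − 2·5 − 3 = 2

M = 2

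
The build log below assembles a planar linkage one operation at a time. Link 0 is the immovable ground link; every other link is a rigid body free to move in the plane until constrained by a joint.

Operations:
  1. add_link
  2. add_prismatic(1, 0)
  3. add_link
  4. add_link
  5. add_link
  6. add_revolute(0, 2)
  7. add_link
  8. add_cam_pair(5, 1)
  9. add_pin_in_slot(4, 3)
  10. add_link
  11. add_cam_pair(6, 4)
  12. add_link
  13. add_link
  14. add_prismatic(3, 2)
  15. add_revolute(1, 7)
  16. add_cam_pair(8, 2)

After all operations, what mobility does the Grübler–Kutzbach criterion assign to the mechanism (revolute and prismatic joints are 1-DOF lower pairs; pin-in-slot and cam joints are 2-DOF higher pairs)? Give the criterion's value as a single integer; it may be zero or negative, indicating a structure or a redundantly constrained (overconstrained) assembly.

M = 12

link 0 = ground. State L|J1|J2 = 1|0|0
+link1  2|0|0
P(1,0) f=1→J1  2|1|0
+link2  3|1|0
+link3  4|1|0
+link4  5|1|0
R(0,2) f=1→J1  5|2|0
+link5  6|2|0
C(5,1) f=2→J2  6|2|1
PS(4,3) f=2→J2  6|2|2
+link6  7|2|2
C(6,4) f=2→J2  7|2|3
+link7  8|2|3
+link8  9|2|3
P(3,2) f=1→J1  9|3|3
R(1,7) f=1→J1  9|4|3
C(8,2) f=2→J2  9|4|4
M = 3(9−1)−2·4−4 = 24−8−4 = 12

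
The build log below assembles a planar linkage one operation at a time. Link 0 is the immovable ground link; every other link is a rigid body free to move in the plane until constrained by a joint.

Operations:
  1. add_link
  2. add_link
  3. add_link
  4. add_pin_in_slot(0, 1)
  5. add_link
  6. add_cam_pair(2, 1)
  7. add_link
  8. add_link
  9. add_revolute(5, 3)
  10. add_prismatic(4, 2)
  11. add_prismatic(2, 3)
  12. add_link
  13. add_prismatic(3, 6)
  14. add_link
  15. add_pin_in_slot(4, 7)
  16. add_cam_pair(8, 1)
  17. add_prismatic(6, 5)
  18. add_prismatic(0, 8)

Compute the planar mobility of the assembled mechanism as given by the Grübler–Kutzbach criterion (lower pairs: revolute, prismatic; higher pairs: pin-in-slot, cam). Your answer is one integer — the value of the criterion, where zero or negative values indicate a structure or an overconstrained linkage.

L=1 J1=0 J2=0
add link → L=2 J1=0 J2=0
add link → L=3 J1=0 J2=0
add link → L=4 J1=0 J2=0
PS@0,1 dof=2 J2 → L=4 J1=0 J2=1
add link → L=5 J1=0 J2=1
C@2,1 dof=2 J2 → L=5 J1=0 J2=2
add link → L=6 J1=0 J2=2
add link → L=7 J1=0 J2=2
R@5,3 dof=1 J1 → L=7 J1=1 J2=2
P@4,2 dof=1 J1 → L=7 J1=2 J2=2
P@2,3 dof=1 J1 → L=7 J1=3 J2=2
add link → L=8 J1=3 J2=2
P@3,6 dof=1 J1 → L=8 J1=4 J2=2
add link → L=9 J1=4 J2=2
PS@4,7 dof=2 J2 → L=9 J1=4 J2=3
C@8,1 dof=2 J2 → L=9 J1=4 J2=4
P@6,5 dof=1 J1 → L=9 J1=5 J2=4
P@0,8 dof=1 J1 → L=9 J1=6 J2=4
M=3(L−1)−2J1−J2=3·8−2·6−4=8

M = 8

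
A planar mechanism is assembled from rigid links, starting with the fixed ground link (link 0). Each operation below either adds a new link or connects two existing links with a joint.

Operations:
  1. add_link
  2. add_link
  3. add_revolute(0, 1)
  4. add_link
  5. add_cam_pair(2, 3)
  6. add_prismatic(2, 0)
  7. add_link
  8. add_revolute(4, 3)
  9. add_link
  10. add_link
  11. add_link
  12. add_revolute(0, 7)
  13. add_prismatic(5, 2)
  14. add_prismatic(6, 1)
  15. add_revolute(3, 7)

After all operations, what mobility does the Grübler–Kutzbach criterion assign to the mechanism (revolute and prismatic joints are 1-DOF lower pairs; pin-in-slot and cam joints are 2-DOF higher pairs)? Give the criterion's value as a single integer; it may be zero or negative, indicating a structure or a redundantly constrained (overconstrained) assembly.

[1;0;0] (link 0 is ground)
L+ [2;0;0]
L+ [3;0;0]
R(0,1)∈J1 [3;1;0]
L+ [4;1;0]
C(2,3)∈J2 [4;1;1]
P(2,0)∈J1 [4;2;1]
L+ [5;2;1]
R(4,3)∈J1 [5;3;1]
L+ [6;3;1]
L+ [7;3;1]
L+ [8;3;1]
R(0,7)∈J1 [8;4;1]
P(5,2)∈J1 [8;5;1]
P(6,1)∈J1 [8;6;1]
R(3,7)∈J1 [8;7;1]
mobility = 21 − 14 − 1 = 6

M = 6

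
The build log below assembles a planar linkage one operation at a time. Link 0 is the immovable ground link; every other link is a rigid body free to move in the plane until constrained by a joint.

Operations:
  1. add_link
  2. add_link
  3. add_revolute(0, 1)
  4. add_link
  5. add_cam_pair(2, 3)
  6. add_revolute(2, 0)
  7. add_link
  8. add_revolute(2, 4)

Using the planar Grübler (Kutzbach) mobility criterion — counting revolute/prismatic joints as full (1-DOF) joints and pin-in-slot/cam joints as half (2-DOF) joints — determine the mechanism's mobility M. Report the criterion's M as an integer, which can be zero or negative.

M = 5

ground; <1,0,0>
#1 <2,0,0>
#2 <3,0,0>
R:0↔1 J1 <3,1,0>
#3 <4,1,0>
C:2↔3 J2 <4,1,1>
R:2↔0 J1 <4,2,1>
#4 <5,2,1>
R:2↔4 J1 <5,3,1>
3×4 − 2×3 − 1×1 = 5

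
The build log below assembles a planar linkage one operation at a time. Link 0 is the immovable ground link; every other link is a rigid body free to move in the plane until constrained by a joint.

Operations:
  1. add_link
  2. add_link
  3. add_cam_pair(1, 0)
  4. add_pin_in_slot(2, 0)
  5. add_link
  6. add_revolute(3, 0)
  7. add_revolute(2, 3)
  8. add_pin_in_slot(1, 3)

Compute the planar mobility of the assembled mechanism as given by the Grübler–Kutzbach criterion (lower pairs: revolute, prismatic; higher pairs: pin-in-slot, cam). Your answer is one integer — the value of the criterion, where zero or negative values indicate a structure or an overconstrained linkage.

M = 2

link 0 = ground. State L|J1|J2 = 1|0|0
+link1  2|0|0
+link2  3|0|0
C(1,0) f=2→J2  3|0|1
PS(2,0) f=2→J2  3|0|2
+link3  4|0|2
R(3,0) f=1→J1  4|1|2
R(2,3) f=1→J1  4|2|2
PS(1,3) f=2→J2  4|2|3
M = 3(4−1)−2·2−3 = 9−4−3 = 2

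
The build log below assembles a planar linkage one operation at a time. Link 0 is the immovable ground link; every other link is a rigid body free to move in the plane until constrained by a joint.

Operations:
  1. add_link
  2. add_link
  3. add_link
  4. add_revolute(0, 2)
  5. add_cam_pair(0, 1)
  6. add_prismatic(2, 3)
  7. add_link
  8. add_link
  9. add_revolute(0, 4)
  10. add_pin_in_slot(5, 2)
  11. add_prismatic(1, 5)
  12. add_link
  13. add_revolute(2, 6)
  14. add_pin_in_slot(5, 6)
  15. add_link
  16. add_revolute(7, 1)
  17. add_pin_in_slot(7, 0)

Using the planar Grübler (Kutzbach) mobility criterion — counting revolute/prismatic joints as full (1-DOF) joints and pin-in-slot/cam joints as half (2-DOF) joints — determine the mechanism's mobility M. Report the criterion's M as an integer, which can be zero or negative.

M = 5

[1;0;0] (link 0 is ground)
L+ [2;0;0]
L+ [3;0;0]
L+ [4;0;0]
R(0,2)∈J1 [4;1;0]
C(0,1)∈J2 [4;1;1]
P(2,3)∈J1 [4;2;1]
L+ [5;2;1]
L+ [6;2;1]
R(0,4)∈J1 [6;3;1]
PS(5,2)∈J2 [6;3;2]
P(1,5)∈J1 [6;4;2]
L+ [7;4;2]
R(2,6)∈J1 [7;5;2]
PS(5,6)∈J2 [7;5;3]
L+ [8;5;3]
R(7,1)∈J1 [8;6;3]
PS(7,0)∈J2 [8;6;4]
mobility = 21 − 12 − 4 = 5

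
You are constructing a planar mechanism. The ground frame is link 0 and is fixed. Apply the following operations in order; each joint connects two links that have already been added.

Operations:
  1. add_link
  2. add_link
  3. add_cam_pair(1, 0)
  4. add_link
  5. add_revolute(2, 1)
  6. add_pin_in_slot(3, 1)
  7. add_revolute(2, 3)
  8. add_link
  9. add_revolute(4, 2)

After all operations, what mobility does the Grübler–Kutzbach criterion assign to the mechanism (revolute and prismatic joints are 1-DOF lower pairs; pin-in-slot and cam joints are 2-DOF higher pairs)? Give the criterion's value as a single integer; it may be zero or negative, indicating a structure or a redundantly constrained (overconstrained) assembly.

(L,J1,J2)=(1,0,0); link0 fixed
link1: (2,0,0)
link2: (3,0,0)
C 1-0 [J2]: (3,0,1)
link3: (4,0,1)
R 2-1 [J1]: (4,1,1)
PS 3-1 [J2]: (4,1,2)
R 2-3 [J1]: (4,2,2)
link4: (5,2,2)
R 4-2 [J1]: (5,3,2)
Grübler: 3·4 − 2·3 − 2 = 4

M = 4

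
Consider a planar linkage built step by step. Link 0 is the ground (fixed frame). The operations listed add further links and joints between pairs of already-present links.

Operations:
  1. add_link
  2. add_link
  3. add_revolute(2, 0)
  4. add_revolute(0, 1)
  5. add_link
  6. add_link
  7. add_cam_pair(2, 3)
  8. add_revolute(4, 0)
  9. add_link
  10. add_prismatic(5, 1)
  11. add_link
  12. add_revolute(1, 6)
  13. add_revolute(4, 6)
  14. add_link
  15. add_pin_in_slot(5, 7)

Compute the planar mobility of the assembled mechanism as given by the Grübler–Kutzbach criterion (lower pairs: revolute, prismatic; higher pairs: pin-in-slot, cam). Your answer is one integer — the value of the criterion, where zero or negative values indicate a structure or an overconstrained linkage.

M = 7

[1;0;0] (link 0 is ground)
L+ [2;0;0]
L+ [3;0;0]
R(2,0)∈J1 [3;1;0]
R(0,1)∈J1 [3;2;0]
L+ [4;2;0]
L+ [5;2;0]
C(2,3)∈J2 [5;2;1]
R(4,0)∈J1 [5;3;1]
L+ [6;3;1]
P(5,1)∈J1 [6;4;1]
L+ [7;4;1]
R(1,6)∈J1 [7;5;1]
R(4,6)∈J1 [7;6;1]
L+ [8;6;1]
PS(5,7)∈J2 [8;6;2]
mobility = 21 − 12 − 2 = 7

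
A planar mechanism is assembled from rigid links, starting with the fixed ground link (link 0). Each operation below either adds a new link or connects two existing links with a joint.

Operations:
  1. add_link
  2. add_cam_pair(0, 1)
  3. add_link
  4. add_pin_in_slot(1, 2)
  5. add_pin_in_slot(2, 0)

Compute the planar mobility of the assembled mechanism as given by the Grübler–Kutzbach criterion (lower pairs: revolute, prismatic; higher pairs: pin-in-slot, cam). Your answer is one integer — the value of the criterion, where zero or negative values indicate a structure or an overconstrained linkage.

[1;0;0] (link 0 is ground)
L+ [2;0;0]
C(0,1)∈J2 [2;0;1]
L+ [3;0;1]
PS(1,2)∈J2 [3;0;2]
PS(2,0)∈J2 [3;0;3]
mobility = 6 − 0 − 3 = 3

M = 3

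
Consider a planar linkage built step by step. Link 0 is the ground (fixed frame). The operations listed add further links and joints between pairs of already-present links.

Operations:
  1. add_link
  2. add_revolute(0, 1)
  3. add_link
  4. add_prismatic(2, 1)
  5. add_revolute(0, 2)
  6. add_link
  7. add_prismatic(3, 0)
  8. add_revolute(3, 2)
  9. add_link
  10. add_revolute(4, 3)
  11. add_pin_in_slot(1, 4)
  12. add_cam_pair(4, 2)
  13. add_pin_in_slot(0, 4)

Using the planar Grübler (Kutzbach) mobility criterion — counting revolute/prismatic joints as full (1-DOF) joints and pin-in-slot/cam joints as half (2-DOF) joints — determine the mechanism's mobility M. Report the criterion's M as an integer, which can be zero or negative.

L=1 J1=0 J2=0
add link → L=2 J1=0 J2=0
R@0,1 dof=1 J1 → L=2 J1=1 J2=0
add link → L=3 J1=1 J2=0
P@2,1 dof=1 J1 → L=3 J1=2 J2=0
R@0,2 dof=1 J1 → L=3 J1=3 J2=0
add link → L=4 J1=3 J2=0
P@3,0 dof=1 J1 → L=4 J1=4 J2=0
R@3,2 dof=1 J1 → L=4 J1=5 J2=0
add link → L=5 J1=5 J2=0
R@4,3 dof=1 J1 → L=5 J1=6 J2=0
PS@1,4 dof=2 J2 → L=5 J1=6 J2=1
C@4,2 dof=2 J2 → L=5 J1=6 J2=2
PS@0,4 dof=2 J2 → L=5 J1=6 J2=3
M=3(L−1)−2J1−J2=3·4−2·6−3=-3

M = -3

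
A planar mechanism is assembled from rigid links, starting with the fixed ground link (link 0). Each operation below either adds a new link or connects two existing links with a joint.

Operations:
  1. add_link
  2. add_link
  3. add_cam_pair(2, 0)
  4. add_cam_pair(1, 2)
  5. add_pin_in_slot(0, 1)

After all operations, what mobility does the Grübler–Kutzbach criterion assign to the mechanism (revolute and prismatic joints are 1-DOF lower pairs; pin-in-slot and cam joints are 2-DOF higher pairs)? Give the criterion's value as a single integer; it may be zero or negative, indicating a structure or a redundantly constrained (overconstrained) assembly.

M = 3

(L,J1,J2)=(1,0,0); link0 fixed
link1: (2,0,0)
link2: (3,0,0)
C 2-0 [J2]: (3,0,1)
C 1-2 [J2]: (3,0,2)
PS 0-1 [J2]: (3,0,3)
Grübler: 3·2 − 2·0 − 3 = 3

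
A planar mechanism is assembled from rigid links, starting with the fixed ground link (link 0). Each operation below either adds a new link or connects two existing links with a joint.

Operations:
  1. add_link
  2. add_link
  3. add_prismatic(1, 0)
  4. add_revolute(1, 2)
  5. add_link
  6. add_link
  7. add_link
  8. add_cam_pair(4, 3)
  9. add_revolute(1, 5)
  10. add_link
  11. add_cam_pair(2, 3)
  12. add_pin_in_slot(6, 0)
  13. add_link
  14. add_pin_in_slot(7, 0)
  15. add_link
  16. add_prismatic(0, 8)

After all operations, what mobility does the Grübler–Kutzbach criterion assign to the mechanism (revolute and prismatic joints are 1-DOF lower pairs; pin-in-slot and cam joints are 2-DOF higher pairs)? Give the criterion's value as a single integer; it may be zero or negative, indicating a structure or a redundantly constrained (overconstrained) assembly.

M = 12

link 0 = ground. State L|J1|J2 = 1|0|0
+link1  2|0|0
+link2  3|0|0
P(1,0) f=1→J1  3|1|0
R(1,2) f=1→J1  3|2|0
+link3  4|2|0
+link4  5|2|0
+link5  6|2|0
C(4,3) f=2→J2  6|2|1
R(1,5) f=1→J1  6|3|1
+link6  7|3|1
C(2,3) f=2→J2  7|3|2
PS(6,0) f=2→J2  7|3|3
+link7  8|3|3
PS(7,0) f=2→J2  8|3|4
+link8  9|3|4
P(0,8) f=1→J1  9|4|4
M = 3(9−1)−2·4−4 = 24−8−4 = 12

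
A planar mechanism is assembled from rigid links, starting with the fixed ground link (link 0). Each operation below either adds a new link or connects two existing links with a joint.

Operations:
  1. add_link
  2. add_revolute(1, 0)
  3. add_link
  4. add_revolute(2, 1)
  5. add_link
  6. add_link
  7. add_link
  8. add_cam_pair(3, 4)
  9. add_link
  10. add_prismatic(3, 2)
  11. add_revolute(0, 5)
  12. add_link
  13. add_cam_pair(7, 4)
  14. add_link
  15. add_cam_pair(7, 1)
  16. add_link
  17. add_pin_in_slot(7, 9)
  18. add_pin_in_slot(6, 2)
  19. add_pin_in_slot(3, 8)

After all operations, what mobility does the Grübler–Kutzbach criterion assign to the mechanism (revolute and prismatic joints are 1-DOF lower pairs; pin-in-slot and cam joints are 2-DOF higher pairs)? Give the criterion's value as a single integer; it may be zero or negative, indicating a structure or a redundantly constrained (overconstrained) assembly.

ground; <1,0,0>
#1 <2,0,0>
R:1↔0 J1 <2,1,0>
#2 <3,1,0>
R:2↔1 J1 <3,2,0>
#3 <4,2,0>
#4 <5,2,0>
#5 <6,2,0>
C:3↔4 J2 <6,2,1>
#6 <7,2,1>
P:3↔2 J1 <7,3,1>
R:0↔5 J1 <7,4,1>
#7 <8,4,1>
C:7↔4 J2 <8,4,2>
#8 <9,4,2>
C:7↔1 J2 <9,4,3>
#9 <10,4,3>
PS:7↔9 J2 <10,4,4>
PS:6↔2 J2 <10,4,5>
PS:3↔8 J2 <10,4,6>
3×9 − 2×4 − 1×6 = 13

M = 13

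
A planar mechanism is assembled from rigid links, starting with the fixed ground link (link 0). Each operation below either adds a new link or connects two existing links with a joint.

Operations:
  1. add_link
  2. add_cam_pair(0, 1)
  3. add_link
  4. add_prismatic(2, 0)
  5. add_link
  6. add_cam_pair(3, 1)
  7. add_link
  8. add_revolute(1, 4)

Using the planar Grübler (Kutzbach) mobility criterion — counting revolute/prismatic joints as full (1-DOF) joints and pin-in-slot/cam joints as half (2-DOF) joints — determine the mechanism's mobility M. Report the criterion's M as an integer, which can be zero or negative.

M = 6

(L,J1,J2)=(1,0,0); link0 fixed
link1: (2,0,0)
C 0-1 [J2]: (2,0,1)
link2: (3,0,1)
P 2-0 [J1]: (3,1,1)
link3: (4,1,1)
C 3-1 [J2]: (4,1,2)
link4: (5,1,2)
R 1-4 [J1]: (5,2,2)
Grübler: 3·4 − 2·2 − 2 = 6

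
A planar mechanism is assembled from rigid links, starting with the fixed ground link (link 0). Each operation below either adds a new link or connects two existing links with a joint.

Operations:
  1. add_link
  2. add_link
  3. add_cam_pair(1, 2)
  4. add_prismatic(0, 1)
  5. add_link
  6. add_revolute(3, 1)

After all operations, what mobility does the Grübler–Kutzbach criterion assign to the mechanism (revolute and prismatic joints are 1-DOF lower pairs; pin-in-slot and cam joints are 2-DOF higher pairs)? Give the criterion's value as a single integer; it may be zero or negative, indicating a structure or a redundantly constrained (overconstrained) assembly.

L=1 J1=0 J2=0
add link → L=2 J1=0 J2=0
add link → L=3 J1=0 J2=0
C@1,2 dof=2 J2 → L=3 J1=0 J2=1
P@0,1 dof=1 J1 → L=3 J1=1 J2=1
add link → L=4 J1=1 J2=1
R@3,1 dof=1 J1 → L=4 J1=2 J2=1
M=3(L−1)−2J1−J2=3·3−2·2−1=4

M = 4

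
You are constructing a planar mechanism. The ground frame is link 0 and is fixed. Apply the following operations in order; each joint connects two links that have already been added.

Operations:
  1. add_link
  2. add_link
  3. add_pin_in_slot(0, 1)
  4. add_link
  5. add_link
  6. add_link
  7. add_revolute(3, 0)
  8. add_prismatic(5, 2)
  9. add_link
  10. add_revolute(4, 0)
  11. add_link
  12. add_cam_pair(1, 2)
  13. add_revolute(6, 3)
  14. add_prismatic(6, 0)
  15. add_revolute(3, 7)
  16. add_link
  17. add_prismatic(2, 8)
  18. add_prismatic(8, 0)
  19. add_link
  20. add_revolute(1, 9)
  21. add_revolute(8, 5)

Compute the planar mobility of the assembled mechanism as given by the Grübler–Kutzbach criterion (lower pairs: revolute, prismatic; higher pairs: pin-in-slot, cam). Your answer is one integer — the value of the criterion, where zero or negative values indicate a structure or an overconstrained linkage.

M = 5

ground; <1,0,0>
#1 <2,0,0>
#2 <3,0,0>
PS:0↔1 J2 <3,0,1>
#3 <4,0,1>
#4 <5,0,1>
#5 <6,0,1>
R:3↔0 J1 <6,1,1>
P:5↔2 J1 <6,2,1>
#6 <7,2,1>
R:4↔0 J1 <7,3,1>
#7 <8,3,1>
C:1↔2 J2 <8,3,2>
R:6↔3 J1 <8,4,2>
P:6↔0 J1 <8,5,2>
R:3↔7 J1 <8,6,2>
#8 <9,6,2>
P:2↔8 J1 <9,7,2>
P:8↔0 J1 <9,8,2>
#9 <10,8,2>
R:1↔9 J1 <10,9,2>
R:8↔5 J1 <10,10,2>
3×9 − 2×10 − 1×2 = 5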